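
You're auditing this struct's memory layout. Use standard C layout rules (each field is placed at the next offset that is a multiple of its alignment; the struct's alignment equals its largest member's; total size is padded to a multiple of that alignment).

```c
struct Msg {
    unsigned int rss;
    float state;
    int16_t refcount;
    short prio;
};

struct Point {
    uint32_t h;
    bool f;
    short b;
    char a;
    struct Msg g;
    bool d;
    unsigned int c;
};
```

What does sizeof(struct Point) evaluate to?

Msg: rss at 0 (size 4, align 4) → ends 4; state at 4 (size 4, align 4) → ends 8; refcount at 8 (size 2, align 2) → ends 10; prio at 10 (size 2, align 2) → ends 12; total 12 bytes, alignment 4
h at 0 (size 4, align 4) → ends 4
f at 4 (size 1, align 1) → ends 5
pad 1 to align 2 for b
b at 6 (size 2, align 2) → ends 8
a at 8 (size 1, align 1) → ends 9
pad 3 to align 4 for g
g at 12 (size 12, align 4) → ends 24
d at 24 (size 1, align 1) → ends 25
pad 3 to align 4 for c
c at 28 (size 4, align 4) → ends 32
total 32 bytes, alignment 4

32 bytes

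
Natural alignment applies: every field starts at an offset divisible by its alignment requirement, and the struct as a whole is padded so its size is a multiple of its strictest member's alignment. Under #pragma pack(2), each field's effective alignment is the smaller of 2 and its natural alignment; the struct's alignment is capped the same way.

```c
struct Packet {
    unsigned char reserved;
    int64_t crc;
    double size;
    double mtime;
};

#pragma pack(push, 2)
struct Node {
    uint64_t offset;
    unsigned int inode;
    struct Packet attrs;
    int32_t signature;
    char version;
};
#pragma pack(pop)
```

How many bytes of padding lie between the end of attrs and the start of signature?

Packet: @0: reserved [1B, align 1] → 1; +7 pad (align 8); @8: crc [8B, align 8] → 16; @16: size [8B, align 8] → 24; @24: mtime [8B, align 8] → 32; size 32, align 8
@0: offset [8B, align 2] → 8
@8: inode [4B, align 2] → 12
@12: attrs [32B, align 2] → 44
@44: signature [4B, align 2] → 48

0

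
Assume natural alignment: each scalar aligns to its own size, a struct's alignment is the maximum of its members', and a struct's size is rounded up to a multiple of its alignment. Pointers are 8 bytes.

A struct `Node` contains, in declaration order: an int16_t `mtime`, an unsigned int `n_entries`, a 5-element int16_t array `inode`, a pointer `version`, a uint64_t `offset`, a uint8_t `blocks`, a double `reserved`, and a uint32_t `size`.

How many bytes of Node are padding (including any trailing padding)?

19

0..2  mtime  (2B, 2-aligned)
2..4  -- padding (2B)
4..8  n_entries  (4B, 4-aligned)
8..18  inode  (10B, 2-aligned)
18..24  -- padding (6B)
24..32  version  (8B, 8-aligned)
32..40  offset  (8B, 8-aligned)
40..41  blocks  (1B, 1-aligned)
41..48  -- padding (7B)
48..56  reserved  (8B, 8-aligned)
56..60  size  (4B, 4-aligned)
60..64  -- tail padding (4B)
sizeof = 64, alignof = 8
data bytes 45, size 64 → padding 19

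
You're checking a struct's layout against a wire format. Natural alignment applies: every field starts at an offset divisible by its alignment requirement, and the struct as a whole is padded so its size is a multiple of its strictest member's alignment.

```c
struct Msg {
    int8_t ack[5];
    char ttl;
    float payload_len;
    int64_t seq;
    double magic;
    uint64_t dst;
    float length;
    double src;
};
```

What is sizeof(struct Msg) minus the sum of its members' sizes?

10

ack at 0 (size 5, align 1) → ends 5
ttl at 5 (size 1, align 1) → ends 6
pad 2 to align 4 for payload_len
payload_len at 8 (size 4, align 4) → ends 12
pad 4 to align 8 for seq
seq at 16 (size 8, align 8) → ends 24
magic at 24 (size 8, align 8) → ends 32
dst at 32 (size 8, align 8) → ends 40
length at 40 (size 4, align 4) → ends 44
pad 4 to align 8 for src
src at 48 (size 8, align 8) → ends 56
total 56 bytes, alignment 8
data bytes 46, size 56 → padding 10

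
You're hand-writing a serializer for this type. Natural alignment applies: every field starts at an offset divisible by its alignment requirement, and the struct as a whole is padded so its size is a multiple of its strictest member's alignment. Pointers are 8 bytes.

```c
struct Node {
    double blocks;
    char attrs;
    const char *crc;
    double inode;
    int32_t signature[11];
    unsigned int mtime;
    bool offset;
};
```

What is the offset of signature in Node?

blocks at 0 (size 8, align 8) → ends 8
attrs at 8 (size 1, align 1) → ends 9
pad 7 to align 8 for crc
crc at 16 (size 8, align 8) → ends 24
inode at 24 (size 8, align 8) → ends 32
signature at 32 (size 44, align 4) → ends 76

32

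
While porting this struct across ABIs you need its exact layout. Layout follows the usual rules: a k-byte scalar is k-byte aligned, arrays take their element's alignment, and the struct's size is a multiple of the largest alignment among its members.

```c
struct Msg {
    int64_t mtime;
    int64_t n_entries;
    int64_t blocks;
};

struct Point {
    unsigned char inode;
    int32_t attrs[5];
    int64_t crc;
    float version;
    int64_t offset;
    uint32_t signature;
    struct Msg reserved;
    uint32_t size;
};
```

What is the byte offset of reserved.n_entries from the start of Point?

64

Msg: 0..8  mtime  (8B, 8-aligned); 8..16  n_entries  (8B, 8-aligned); 16..24  blocks  (8B, 8-aligned); sizeof = 24, alignof = 8
0..1  inode  (1B, 1-aligned)
1..4  -- padding (3B)
4..24  attrs  (20B, 4-aligned)
24..32  crc  (8B, 8-aligned)
32..36  version  (4B, 4-aligned)
36..40  -- padding (4B)
40..48  offset  (8B, 8-aligned)
48..52  signature  (4B, 4-aligned)
52..56  -- padding (4B)
56..80  reserved  (24B, 8-aligned)
within Msg: n_entries at 8
56 + 8 = 64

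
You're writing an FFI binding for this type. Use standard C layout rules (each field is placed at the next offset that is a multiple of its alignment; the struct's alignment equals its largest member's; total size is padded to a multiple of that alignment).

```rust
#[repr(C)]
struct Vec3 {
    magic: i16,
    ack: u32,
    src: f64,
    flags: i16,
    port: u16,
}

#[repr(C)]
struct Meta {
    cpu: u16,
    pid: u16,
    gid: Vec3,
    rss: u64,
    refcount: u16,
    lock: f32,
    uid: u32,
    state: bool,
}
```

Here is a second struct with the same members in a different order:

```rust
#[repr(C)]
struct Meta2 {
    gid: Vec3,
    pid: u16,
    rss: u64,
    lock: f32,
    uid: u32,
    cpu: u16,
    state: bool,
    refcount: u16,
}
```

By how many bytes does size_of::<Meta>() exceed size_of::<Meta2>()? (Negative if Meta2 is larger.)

Vec3: magic at 0 (size 2, align 2) → ends 2; pad 2 to align 4 for ack; ack at 4 (size 4, align 4) → ends 8; src at 8 (size 8, align 8) → ends 16; flags at 16 (size 2, align 2) → ends 18; port at 18 (size 2, align 2) → ends 20; tail pad 4 to reach multiple of 8; total 24 bytes, alignment 8
cpu at 0 (size 2, align 2) → ends 2
pid at 2 (size 2, align 2) → ends 4
pad 4 to align 8 for gid
gid at 8 (size 24, align 8) → ends 32
rss at 32 (size 8, align 8) → ends 40
refcount at 40 (size 2, align 2) → ends 42
pad 2 to align 4 for lock
lock at 44 (size 4, align 4) → ends 48
uid at 48 (size 4, align 4) → ends 52
state at 52 (size 1, align 1) → ends 53
tail pad 3 to reach multiple of 8
total 56 bytes, alignment 8
— Meta2 —
gid at 0 (size 24, align 8) → ends 24
pid at 24 (size 2, align 2) → ends 26
pad 6 to align 8 for rss
rss at 32 (size 8, align 8) → ends 40
lock at 40 (size 4, align 4) → ends 44
uid at 44 (size 4, align 4) → ends 48
cpu at 48 (size 2, align 2) → ends 50
state at 50 (size 1, align 1) → ends 51
pad 1 to align 2 for refcount
refcount at 52 (size 2, align 2) → ends 54
tail pad 2 to reach multiple of 8
total 56 bytes, alignment 8
56 − 56 = 0

0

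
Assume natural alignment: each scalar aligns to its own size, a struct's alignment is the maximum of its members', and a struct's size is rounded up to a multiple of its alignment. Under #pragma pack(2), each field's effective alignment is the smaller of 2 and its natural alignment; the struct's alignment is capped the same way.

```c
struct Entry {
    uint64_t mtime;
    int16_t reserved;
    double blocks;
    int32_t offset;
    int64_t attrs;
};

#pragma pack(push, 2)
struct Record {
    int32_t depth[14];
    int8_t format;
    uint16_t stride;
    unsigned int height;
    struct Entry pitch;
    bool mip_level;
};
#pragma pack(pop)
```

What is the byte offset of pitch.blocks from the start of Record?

Entry: mtime at 0 (size 8, align 8) → ends 8; reserved at 8 (size 2, align 2) → ends 10; pad 6 to align 8 for blocks; blocks at 16 (size 8, align 8) → ends 24; offset at 24 (size 4, align 4) → ends 28; pad 4 to align 8 for attrs; attrs at 32 (size 8, align 8) → ends 40; total 40 bytes, alignment 8
depth at 0 (size 56, align 2) → ends 56
format at 56 (size 1, align 1) → ends 57
pad 1 to align 2 for stride
stride at 58 (size 2, align 2) → ends 60
height at 60 (size 4, align 2) → ends 64
pitch at 64 (size 40, align 2) → ends 104
within Entry: blocks at 16
64 + 16 = 80

80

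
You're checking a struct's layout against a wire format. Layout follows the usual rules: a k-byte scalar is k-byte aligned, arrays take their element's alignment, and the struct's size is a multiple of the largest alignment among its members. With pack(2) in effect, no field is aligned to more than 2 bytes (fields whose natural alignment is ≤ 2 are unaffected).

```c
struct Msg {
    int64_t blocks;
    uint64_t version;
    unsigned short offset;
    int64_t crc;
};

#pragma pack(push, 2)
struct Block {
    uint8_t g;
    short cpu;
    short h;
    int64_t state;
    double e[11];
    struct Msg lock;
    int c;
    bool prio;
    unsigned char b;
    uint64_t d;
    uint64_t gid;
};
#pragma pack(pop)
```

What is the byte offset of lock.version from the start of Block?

110

Msg: blocks at 0 (size 8, align 8) → ends 8; version at 8 (size 8, align 8) → ends 16; offset at 16 (size 2, align 2) → ends 18; pad 6 to align 8 for crc; crc at 24 (size 8, align 8) → ends 32; total 32 bytes, alignment 8
g at 0 (size 1, align 1) → ends 1
pad 1 to align 2 for cpu
cpu at 2 (size 2, align 2) → ends 4
h at 4 (size 2, align 2) → ends 6
state at 6 (size 8, align 2) → ends 14
e at 14 (size 88, align 2) → ends 102
lock at 102 (size 32, align 2) → ends 134
within Msg: version at 8
102 + 8 = 110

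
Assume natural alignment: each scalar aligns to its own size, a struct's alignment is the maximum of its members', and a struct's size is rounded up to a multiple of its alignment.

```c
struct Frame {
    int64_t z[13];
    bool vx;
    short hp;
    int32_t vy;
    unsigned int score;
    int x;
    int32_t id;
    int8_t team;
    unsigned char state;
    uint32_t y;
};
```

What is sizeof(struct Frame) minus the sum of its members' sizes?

z at 0 (size 104, align 8) → ends 104
vx at 104 (size 1, align 1) → ends 105
pad 1 to align 2 for hp
hp at 106 (size 2, align 2) → ends 108
vy at 108 (size 4, align 4) → ends 112
score at 112 (size 4, align 4) → ends 116
x at 116 (size 4, align 4) → ends 120
id at 120 (size 4, align 4) → ends 124
team at 124 (size 1, align 1) → ends 125
state at 125 (size 1, align 1) → ends 126
pad 2 to align 4 for y
y at 128 (size 4, align 4) → ends 132
tail pad 4 to reach multiple of 8
total 136 bytes, alignment 8
data bytes 129, size 136 → padding 7

7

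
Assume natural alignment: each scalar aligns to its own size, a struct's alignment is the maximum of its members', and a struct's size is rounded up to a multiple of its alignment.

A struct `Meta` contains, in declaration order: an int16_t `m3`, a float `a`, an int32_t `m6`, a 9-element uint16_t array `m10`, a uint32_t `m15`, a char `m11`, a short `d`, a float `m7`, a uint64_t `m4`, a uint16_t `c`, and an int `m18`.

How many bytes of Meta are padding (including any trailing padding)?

11

0..2  m3  (2B, 2-aligned)
2..4  -- padding (2B)
4..8  a  (4B, 4-aligned)
8..12  m6  (4B, 4-aligned)
12..30  m10  (18B, 2-aligned)
30..32  -- padding (2B)
32..36  m15  (4B, 4-aligned)
36..37  m11  (1B, 1-aligned)
37..38  -- padding (1B)
38..40  d  (2B, 2-aligned)
40..44  m7  (4B, 4-aligned)
44..48  -- padding (4B)
48..56  m4  (8B, 8-aligned)
56..58  c  (2B, 2-aligned)
58..60  -- padding (2B)
60..64  m18  (4B, 4-aligned)
sizeof = 64, alignof = 8
data bytes 53, size 64 → padding 11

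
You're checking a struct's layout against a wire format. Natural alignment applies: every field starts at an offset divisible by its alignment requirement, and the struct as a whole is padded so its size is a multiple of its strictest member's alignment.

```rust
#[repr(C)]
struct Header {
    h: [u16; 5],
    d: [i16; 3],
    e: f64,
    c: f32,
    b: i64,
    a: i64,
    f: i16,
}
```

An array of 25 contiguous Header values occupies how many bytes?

1400

@0: h [10B, align 2] → 10
@10: d [6B, align 2] → 16
@16: e [8B, align 8] → 24
@24: c [4B, align 4] → 28
+4 pad (align 8)
@32: b [8B, align 8] → 40
@40: a [8B, align 8] → 48
@48: f [2B, align 2] → 50
+6 tail pad (align 8)
size 56, align 8
array of 25: 25 × 56 = 1400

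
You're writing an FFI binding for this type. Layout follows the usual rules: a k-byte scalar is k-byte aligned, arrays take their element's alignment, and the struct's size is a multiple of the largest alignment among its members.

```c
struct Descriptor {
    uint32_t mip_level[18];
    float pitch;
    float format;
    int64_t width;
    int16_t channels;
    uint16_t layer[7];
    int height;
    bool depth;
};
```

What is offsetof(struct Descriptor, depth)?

mip_level at 0 (size 72, align 4) → ends 72
pitch at 72 (size 4, align 4) → ends 76
format at 76 (size 4, align 4) → ends 80
width at 80 (size 8, align 8) → ends 88
channels at 88 (size 2, align 2) → ends 90
layer at 90 (size 14, align 2) → ends 104
height at 104 (size 4, align 4) → ends 108
depth at 108 (size 1, align 1) → ends 109

108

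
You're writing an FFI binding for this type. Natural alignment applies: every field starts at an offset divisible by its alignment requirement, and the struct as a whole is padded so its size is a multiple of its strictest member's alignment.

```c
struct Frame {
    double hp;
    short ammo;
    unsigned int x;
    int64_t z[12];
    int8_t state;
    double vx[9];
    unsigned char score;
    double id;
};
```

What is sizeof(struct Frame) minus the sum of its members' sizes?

hp at 0 (size 8, align 8) → ends 8
ammo at 8 (size 2, align 2) → ends 10
pad 2 to align 4 for x
x at 12 (size 4, align 4) → ends 16
z at 16 (size 96, align 8) → ends 112
state at 112 (size 1, align 1) → ends 113
pad 7 to align 8 for vx
vx at 120 (size 72, align 8) → ends 192
score at 192 (size 1, align 1) → ends 193
pad 7 to align 8 for id
id at 200 (size 8, align 8) → ends 208
total 208 bytes, alignment 8
data bytes 192, size 208 → padding 16

16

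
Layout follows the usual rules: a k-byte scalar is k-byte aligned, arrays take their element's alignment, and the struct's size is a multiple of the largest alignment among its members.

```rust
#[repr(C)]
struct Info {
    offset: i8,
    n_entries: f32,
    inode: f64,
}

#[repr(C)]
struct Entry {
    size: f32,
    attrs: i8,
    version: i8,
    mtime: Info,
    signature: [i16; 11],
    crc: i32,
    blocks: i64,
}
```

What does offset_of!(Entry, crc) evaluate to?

Info: @0: offset [1B, align 1] → 1; +3 pad (align 4); @4: n_entries [4B, align 4] → 8; @8: inode [8B, align 8] → 16; size 16, align 8
@0: size [4B, align 4] → 4
@4: attrs [1B, align 1] → 5
@5: version [1B, align 1] → 6
+2 pad (align 8)
@8: mtime [16B, align 8] → 24
@24: signature [22B, align 2] → 46
+2 pad (align 4)
@48: crc [4B, align 4] → 52

48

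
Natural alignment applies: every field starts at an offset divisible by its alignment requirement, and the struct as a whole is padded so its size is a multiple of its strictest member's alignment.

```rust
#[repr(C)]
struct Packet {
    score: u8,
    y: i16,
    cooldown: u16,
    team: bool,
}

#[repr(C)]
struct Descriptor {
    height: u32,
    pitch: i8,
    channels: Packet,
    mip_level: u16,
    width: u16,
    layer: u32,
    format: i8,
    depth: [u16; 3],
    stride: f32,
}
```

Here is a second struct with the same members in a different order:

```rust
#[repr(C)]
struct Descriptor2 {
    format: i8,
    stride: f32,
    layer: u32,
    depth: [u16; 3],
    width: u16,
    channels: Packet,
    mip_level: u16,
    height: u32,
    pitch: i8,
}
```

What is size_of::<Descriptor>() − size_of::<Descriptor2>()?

Packet: score at 0 (size 1, align 1) → ends 1; pad 1 to align 2 for y; y at 2 (size 2, align 2) → ends 4; cooldown at 4 (size 2, align 2) → ends 6; team at 6 (size 1, align 1) → ends 7; tail pad 1 to reach multiple of 2; total 8 bytes, alignment 2
height at 0 (size 4, align 4) → ends 4
pitch at 4 (size 1, align 1) → ends 5
pad 1 to align 2 for channels
channels at 6 (size 8, align 2) → ends 14
mip_level at 14 (size 2, align 2) → ends 16
width at 16 (size 2, align 2) → ends 18
pad 2 to align 4 for layer
layer at 20 (size 4, align 4) → ends 24
format at 24 (size 1, align 1) → ends 25
pad 1 to align 2 for depth
depth at 26 (size 6, align 2) → ends 32
stride at 32 (size 4, align 4) → ends 36
total 36 bytes, alignment 4
— Descriptor2 —
format at 0 (size 1, align 1) → ends 1
pad 3 to align 4 for stride
stride at 4 (size 4, align 4) → ends 8
layer at 8 (size 4, align 4) → ends 12
depth at 12 (size 6, align 2) → ends 18
width at 18 (size 2, align 2) → ends 20
channels at 20 (size 8, align 2) → ends 28
mip_level at 28 (size 2, align 2) → ends 30
pad 2 to align 4 for height
height at 32 (size 4, align 4) → ends 36
pitch at 36 (size 1, align 1) → ends 37
tail pad 3 to reach multiple of 4
total 40 bytes, alignment 4
36 − 40 = -4

-4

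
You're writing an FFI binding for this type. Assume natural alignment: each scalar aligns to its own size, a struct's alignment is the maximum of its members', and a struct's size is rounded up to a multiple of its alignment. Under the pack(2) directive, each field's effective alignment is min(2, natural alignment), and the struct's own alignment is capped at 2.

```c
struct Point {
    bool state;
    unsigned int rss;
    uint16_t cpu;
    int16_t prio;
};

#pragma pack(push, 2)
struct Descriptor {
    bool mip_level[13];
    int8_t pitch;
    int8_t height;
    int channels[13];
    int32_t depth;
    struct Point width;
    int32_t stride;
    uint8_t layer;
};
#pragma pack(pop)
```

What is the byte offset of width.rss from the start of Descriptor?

76

Point: 0..1  state  (1B, 1-aligned); 1..4  -- padding (3B); 4..8  rss  (4B, 4-aligned); 8..10  cpu  (2B, 2-aligned); 10..12  prio  (2B, 2-aligned); sizeof = 12, alignof = 4
0..13  mip_level  (13B, 1-aligned)
13..14  pitch  (1B, 1-aligned)
14..15  height  (1B, 1-aligned)
15..16  -- padding (1B)
16..68  channels  (52B, 2-aligned)
68..72  depth  (4B, 2-aligned)
72..84  width  (12B, 2-aligned)
within Point: rss at 4
72 + 4 = 76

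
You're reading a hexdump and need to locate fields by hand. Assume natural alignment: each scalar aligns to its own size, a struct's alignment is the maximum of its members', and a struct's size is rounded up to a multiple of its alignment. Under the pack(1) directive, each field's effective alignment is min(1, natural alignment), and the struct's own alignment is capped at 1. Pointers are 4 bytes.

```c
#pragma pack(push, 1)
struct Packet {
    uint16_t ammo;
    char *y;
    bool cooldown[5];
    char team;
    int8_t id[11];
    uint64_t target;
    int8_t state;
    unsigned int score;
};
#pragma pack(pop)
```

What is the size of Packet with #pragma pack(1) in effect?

@0: ammo [2B, align 1] → 2
@2: y [4B, align 1] → 6
@6: cooldown [5B, align 1] → 11
@11: team [1B, align 1] → 12
@12: id [11B, align 1] → 23
@23: target [8B, align 1] → 31
@31: state [1B, align 1] → 32
@32: score [4B, align 1] → 36
size 36, align 1

36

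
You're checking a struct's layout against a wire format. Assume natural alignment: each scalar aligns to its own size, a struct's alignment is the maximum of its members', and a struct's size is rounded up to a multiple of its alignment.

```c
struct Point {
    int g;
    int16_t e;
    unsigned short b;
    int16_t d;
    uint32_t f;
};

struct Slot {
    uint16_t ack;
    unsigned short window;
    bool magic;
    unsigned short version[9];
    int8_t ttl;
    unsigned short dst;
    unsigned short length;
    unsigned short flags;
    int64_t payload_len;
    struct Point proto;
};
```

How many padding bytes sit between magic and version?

Point: @0: g [4B, align 4] → 4; @4: e [2B, align 2] → 6; @6: b [2B, align 2] → 8; @8: d [2B, align 2] → 10; +2 pad (align 4); @12: f [4B, align 4] → 16; size 16, align 4
@0: ack [2B, align 2] → 2
@2: window [2B, align 2] → 4
@4: magic [1B, align 1] → 5
+1 pad (align 2)
@6: version [18B, align 2] → 24

1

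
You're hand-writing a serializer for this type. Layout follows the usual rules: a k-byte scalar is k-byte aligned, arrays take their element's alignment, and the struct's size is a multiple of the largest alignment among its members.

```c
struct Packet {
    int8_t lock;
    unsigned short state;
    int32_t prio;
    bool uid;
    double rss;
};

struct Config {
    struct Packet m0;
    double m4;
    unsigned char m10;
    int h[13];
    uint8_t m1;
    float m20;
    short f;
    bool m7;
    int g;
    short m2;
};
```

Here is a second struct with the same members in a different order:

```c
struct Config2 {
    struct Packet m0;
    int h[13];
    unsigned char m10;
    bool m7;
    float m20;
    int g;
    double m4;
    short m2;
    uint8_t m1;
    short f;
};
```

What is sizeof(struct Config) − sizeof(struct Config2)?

Packet: 0..1  lock  (1B, 1-aligned); 1..2  -- padding (1B); 2..4  state  (2B, 2-aligned); 4..8  prio  (4B, 4-aligned); 8..9  uid  (1B, 1-aligned); 9..16  -- padding (7B); 16..24  rss  (8B, 8-aligned); sizeof = 24, alignof = 8
0..24  m0  (24B, 8-aligned)
24..32  m4  (8B, 8-aligned)
32..33  m10  (1B, 1-aligned)
33..36  -- padding (3B)
36..88  h  (52B, 4-aligned)
88..89  m1  (1B, 1-aligned)
89..92  -- padding (3B)
92..96  m20  (4B, 4-aligned)
96..98  f  (2B, 2-aligned)
98..99  m7  (1B, 1-aligned)
99..100  -- padding (1B)
100..104  g  (4B, 4-aligned)
104..106  m2  (2B, 2-aligned)
106..112  -- tail padding (6B)
sizeof = 112, alignof = 8
— Config2 —
0..24  m0  (24B, 8-aligned)
24..76  h  (52B, 4-aligned)
76..77  m10  (1B, 1-aligned)
77..78  m7  (1B, 1-aligned)
78..80  -- padding (2B)
80..84  m20  (4B, 4-aligned)
84..88  g  (4B, 4-aligned)
88..96  m4  (8B, 8-aligned)
96..98  m2  (2B, 2-aligned)
98..99  m1  (1B, 1-aligned)
99..100  -- padding (1B)
100..102  f  (2B, 2-aligned)
102..104  -- tail padding (2B)
sizeof = 104, alignof = 8
112 − 104 = 8

8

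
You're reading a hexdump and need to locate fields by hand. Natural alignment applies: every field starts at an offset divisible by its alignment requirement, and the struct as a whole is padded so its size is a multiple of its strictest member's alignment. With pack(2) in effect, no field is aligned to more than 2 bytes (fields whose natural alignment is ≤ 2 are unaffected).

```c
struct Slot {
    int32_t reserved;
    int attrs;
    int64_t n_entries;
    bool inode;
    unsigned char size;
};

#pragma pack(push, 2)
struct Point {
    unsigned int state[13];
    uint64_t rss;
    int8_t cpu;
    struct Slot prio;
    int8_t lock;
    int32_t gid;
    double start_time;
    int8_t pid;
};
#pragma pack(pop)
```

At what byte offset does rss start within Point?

Slot: reserved at 0 (size 4, align 4) → ends 4; attrs at 4 (size 4, align 4) → ends 8; n_entries at 8 (size 8, align 8) → ends 16; inode at 16 (size 1, align 1) → ends 17; size at 17 (size 1, align 1) → ends 18; tail pad 6 to reach multiple of 8; total 24 bytes, alignment 8
state at 0 (size 52, align 2) → ends 52
rss at 52 (size 8, align 2) → ends 60

52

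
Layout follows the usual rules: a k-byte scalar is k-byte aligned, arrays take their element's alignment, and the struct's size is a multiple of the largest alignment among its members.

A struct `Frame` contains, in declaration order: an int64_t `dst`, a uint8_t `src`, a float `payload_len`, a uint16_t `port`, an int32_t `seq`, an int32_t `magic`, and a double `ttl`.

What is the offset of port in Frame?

16

0..8  dst  (8B, 8-aligned)
8..9  src  (1B, 1-aligned)
9..12  -- padding (3B)
12..16  payload_len  (4B, 4-aligned)
16..18  port  (2B, 2-aligned)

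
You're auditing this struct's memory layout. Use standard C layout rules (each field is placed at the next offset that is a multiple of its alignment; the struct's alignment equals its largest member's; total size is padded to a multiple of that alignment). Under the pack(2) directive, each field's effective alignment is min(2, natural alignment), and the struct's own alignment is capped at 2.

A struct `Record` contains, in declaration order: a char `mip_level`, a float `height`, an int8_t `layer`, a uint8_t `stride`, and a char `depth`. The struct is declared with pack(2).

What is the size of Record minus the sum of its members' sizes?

2

@0: mip_level [1B, align 1] → 1
+1 pad (align 2)
@2: height [4B, align 2] → 6
@6: layer [1B, align 1] → 7
@7: stride [1B, align 1] → 8
@8: depth [1B, align 1] → 9
+1 tail pad (align 2)
size 10, align 2
data bytes 8, size 10 → padding 2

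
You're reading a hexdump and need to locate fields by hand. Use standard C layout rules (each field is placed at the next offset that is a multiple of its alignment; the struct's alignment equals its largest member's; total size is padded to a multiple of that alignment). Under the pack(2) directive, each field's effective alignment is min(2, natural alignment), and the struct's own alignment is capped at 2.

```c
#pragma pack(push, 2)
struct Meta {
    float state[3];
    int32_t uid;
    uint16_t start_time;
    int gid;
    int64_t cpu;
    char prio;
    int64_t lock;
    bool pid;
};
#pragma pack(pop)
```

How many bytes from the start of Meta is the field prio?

30

state at 0 (size 12, align 2) → ends 12
uid at 12 (size 4, align 2) → ends 16
start_time at 16 (size 2, align 2) → ends 18
gid at 18 (size 4, align 2) → ends 22
cpu at 22 (size 8, align 2) → ends 30
prio at 30 (size 1, align 1) → ends 31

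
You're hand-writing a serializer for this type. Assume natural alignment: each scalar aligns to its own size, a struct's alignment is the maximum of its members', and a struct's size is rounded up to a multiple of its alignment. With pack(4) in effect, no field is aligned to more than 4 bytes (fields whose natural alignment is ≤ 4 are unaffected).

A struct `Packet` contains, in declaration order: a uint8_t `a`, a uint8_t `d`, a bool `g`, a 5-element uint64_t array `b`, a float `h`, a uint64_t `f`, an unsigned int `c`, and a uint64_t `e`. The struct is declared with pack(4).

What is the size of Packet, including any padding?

68 bytes

0..1  a  (1B, 1-aligned)
1..2  d  (1B, 1-aligned)
2..3  g  (1B, 1-aligned)
3..4  -- padding (1B)
4..44  b  (40B, 4-aligned)
44..48  h  (4B, 4-aligned)
48..56  f  (8B, 4-aligned)
56..60  c  (4B, 4-aligned)
60..68  e  (8B, 4-aligned)
sizeof = 68, alignof = 4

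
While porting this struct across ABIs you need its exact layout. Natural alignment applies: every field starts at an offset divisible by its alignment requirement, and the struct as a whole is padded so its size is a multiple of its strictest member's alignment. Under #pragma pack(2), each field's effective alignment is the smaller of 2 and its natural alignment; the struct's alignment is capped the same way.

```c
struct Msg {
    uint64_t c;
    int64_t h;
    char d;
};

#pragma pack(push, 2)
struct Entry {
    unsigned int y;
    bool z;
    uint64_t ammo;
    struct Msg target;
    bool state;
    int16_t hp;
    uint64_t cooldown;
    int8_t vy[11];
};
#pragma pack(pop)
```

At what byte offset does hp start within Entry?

40

Msg: @0: c [8B, align 8] → 8; @8: h [8B, align 8] → 16; @16: d [1B, align 1] → 17; +7 tail pad (align 8); size 24, align 8
@0: y [4B, align 2] → 4
@4: z [1B, align 1] → 5
+1 pad (align 2)
@6: ammo [8B, align 2] → 14
@14: target [24B, align 2] → 38
@38: state [1B, align 1] → 39
+1 pad (align 2)
@40: hp [2B, align 2] → 42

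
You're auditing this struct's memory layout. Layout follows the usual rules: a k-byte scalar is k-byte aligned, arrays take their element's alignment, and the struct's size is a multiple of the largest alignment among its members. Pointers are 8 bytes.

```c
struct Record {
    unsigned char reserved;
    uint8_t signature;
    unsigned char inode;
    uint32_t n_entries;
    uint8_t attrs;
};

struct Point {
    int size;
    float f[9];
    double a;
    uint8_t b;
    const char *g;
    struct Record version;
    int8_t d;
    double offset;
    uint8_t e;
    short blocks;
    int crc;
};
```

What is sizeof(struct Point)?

96 bytes

Record: @0: reserved [1B, align 1] → 1; @1: signature [1B, align 1] → 2; @2: inode [1B, align 1] → 3; +1 pad (align 4); @4: n_entries [4B, align 4] → 8; @8: attrs [1B, align 1] → 9; +3 tail pad (align 4); size 12, align 4
@0: size [4B, align 4] → 4
@4: f [36B, align 4] → 40
@40: a [8B, align 8] → 48
@48: b [1B, align 1] → 49
+7 pad (align 8)
@56: g [8B, align 8] → 64
@64: version [12B, align 4] → 76
@76: d [1B, align 1] → 77
+3 pad (align 8)
@80: offset [8B, align 8] → 88
@88: e [1B, align 1] → 89
+1 pad (align 2)
@90: blocks [2B, align 2] → 92
@92: crc [4B, align 4] → 96
size 96, align 8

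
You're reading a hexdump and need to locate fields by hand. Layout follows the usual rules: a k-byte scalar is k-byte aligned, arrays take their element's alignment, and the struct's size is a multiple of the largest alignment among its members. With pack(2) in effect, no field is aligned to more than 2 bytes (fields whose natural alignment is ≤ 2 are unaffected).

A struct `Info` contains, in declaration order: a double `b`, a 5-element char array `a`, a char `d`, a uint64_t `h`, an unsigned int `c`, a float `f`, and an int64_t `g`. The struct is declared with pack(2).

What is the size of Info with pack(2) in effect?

38

b at 0 (size 8, align 2) → ends 8
a at 8 (size 5, align 1) → ends 13
d at 13 (size 1, align 1) → ends 14
h at 14 (size 8, align 2) → ends 22
c at 22 (size 4, align 2) → ends 26
f at 26 (size 4, align 2) → ends 30
g at 30 (size 8, align 2) → ends 38
total 38 bytes, alignment 2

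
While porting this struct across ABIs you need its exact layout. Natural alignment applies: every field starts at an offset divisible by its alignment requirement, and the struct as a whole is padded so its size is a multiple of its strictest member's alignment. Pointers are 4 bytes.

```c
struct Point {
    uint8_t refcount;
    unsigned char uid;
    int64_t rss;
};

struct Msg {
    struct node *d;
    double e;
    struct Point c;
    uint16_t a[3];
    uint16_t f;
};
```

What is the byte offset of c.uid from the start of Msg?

17

Point: refcount at 0 (size 1, align 1) → ends 1; uid at 1 (size 1, align 1) → ends 2; pad 6 to align 8 for rss; rss at 8 (size 8, align 8) → ends 16; total 16 bytes, alignment 8
d at 0 (size 4, align 4) → ends 4
pad 4 to align 8 for e
e at 8 (size 8, align 8) → ends 16
c at 16 (size 16, align 8) → ends 32
within Point: uid at 1
16 + 1 = 17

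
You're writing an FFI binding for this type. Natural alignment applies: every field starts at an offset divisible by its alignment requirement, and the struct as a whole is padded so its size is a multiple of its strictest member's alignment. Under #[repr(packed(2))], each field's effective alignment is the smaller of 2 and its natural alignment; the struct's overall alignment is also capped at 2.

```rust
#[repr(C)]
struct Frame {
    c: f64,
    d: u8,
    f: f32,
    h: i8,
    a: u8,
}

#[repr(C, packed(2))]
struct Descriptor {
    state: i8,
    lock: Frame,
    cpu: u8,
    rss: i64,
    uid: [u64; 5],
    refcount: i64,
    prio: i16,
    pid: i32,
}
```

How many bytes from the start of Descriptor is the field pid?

86

Frame: @0: c [8B, align 8] → 8; @8: d [1B, align 1] → 9; +3 pad (align 4); @12: f [4B, align 4] → 16; @16: h [1B, align 1] → 17; @17: a [1B, align 1] → 18; +6 tail pad (align 8); size 24, align 8
@0: state [1B, align 1] → 1
+1 pad (align 2)
@2: lock [24B, align 2] → 26
@26: cpu [1B, align 1] → 27
+1 pad (align 2)
@28: rss [8B, align 2] → 36
@36: uid [40B, align 2] → 76
@76: refcount [8B, align 2] → 84
@84: prio [2B, align 2] → 86
@86: pid [4B, align 2] → 90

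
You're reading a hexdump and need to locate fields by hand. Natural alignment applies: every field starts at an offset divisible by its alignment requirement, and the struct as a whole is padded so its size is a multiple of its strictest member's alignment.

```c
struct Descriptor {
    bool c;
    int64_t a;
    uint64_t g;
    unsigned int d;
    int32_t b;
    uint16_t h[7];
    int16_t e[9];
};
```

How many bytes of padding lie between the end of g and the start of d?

c at 0 (size 1, align 1) → ends 1
pad 7 to align 8 for a
a at 8 (size 8, align 8) → ends 16
g at 16 (size 8, align 8) → ends 24
d at 24 (size 4, align 4) → ends 28

0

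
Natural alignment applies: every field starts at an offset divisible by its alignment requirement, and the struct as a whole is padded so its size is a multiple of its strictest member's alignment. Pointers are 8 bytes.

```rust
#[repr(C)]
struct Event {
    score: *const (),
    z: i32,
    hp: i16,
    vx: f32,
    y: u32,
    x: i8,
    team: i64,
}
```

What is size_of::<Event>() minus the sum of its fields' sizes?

0..8  score  (8B, 8-aligned)
8..12  z  (4B, 4-aligned)
12..14  hp  (2B, 2-aligned)
14..16  -- padding (2B)
16..20  vx  (4B, 4-aligned)
20..24  y  (4B, 4-aligned)
24..25  x  (1B, 1-aligned)
25..32  -- padding (7B)
32..40  team  (8B, 8-aligned)
sizeof = 40, alignof = 8
data bytes 31, size 40 → padding 9

9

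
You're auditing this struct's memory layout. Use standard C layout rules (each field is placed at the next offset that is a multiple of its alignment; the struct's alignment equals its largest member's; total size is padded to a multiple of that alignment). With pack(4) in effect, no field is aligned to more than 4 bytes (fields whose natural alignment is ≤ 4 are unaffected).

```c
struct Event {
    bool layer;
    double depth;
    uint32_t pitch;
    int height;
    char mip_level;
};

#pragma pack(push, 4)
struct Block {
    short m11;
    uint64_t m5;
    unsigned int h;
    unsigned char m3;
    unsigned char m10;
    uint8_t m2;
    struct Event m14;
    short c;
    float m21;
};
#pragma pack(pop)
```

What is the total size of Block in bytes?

60 bytes

Event: @0: layer [1B, align 1] → 1; +7 pad (align 8); @8: depth [8B, align 8] → 16; @16: pitch [4B, align 4] → 20; @20: height [4B, align 4] → 24; @24: mip_level [1B, align 1] → 25; +7 tail pad (align 8); size 32, align 8
@0: m11 [2B, align 2] → 2
+2 pad (align 4)
@4: m5 [8B, align 4] → 12
@12: h [4B, align 4] → 16
@16: m3 [1B, align 1] → 17
@17: m10 [1B, align 1] → 18
@18: m2 [1B, align 1] → 19
+1 pad (align 4)
@20: m14 [32B, align 4] → 52
@52: c [2B, align 2] → 54
+2 pad (align 4)
@56: m21 [4B, align 4] → 60
size 60, align 4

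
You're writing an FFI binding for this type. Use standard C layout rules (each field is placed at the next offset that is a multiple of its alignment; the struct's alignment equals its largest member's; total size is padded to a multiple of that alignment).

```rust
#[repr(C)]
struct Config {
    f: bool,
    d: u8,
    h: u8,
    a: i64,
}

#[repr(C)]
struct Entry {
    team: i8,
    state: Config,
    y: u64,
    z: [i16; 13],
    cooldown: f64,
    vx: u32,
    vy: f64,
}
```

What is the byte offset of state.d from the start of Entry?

Config: 0..1  f  (1B, 1-aligned); 1..2  d  (1B, 1-aligned); 2..3  h  (1B, 1-aligned); 3..8  -- padding (5B); 8..16  a  (8B, 8-aligned); sizeof = 16, alignof = 8
0..1  team  (1B, 1-aligned)
1..8  -- padding (7B)
8..24  state  (16B, 8-aligned)
within Config: d at 1
8 + 1 = 9

9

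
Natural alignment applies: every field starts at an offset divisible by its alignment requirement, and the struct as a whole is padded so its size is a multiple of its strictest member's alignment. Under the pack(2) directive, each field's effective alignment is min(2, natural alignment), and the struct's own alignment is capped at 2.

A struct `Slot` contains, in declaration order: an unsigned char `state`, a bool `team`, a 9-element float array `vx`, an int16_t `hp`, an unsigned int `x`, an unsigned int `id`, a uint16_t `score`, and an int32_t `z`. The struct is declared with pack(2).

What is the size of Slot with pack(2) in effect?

54

0..1  state  (1B, 1-aligned)
1..2  team  (1B, 1-aligned)
2..38  vx  (36B, 2-aligned)
38..40  hp  (2B, 2-aligned)
40..44  x  (4B, 2-aligned)
44..48  id  (4B, 2-aligned)
48..50  score  (2B, 2-aligned)
50..54  z  (4B, 2-aligned)
sizeof = 54, alignof = 2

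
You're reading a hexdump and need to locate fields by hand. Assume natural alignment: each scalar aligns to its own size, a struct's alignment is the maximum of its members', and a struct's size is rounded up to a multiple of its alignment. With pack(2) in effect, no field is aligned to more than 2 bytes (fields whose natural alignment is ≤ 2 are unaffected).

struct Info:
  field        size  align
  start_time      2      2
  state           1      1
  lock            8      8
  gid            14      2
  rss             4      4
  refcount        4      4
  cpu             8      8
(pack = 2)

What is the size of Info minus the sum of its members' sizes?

@0: start_time [2B, align 2] → 2
@2: state [1B, align 1] → 3
+1 pad (align 2)
@4: lock [8B, align 2] → 12
@12: gid [14B, align 2] → 26
@26: rss [4B, align 2] → 30
@30: refcount [4B, align 2] → 34
@34: cpu [8B, align 2] → 42
size 42, align 2
data bytes 41, size 42 → padding 1

1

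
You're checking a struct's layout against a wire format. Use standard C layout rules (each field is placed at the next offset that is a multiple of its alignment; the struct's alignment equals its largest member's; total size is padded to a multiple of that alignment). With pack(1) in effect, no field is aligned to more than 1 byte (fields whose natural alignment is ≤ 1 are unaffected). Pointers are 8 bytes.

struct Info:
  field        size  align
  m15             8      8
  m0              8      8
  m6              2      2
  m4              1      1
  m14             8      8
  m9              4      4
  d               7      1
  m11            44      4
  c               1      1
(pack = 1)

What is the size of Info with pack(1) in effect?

@0: m15 [8B, align 1] → 8
@8: m0 [8B, align 1] → 16
@16: m6 [2B, align 1] → 18
@18: m4 [1B, align 1] → 19
@19: m14 [8B, align 1] → 27
@27: m9 [4B, align 1] → 31
@31: d [7B, align 1] → 38
@38: m11 [44B, align 1] → 82
@82: c [1B, align 1] → 83
size 83, align 1

83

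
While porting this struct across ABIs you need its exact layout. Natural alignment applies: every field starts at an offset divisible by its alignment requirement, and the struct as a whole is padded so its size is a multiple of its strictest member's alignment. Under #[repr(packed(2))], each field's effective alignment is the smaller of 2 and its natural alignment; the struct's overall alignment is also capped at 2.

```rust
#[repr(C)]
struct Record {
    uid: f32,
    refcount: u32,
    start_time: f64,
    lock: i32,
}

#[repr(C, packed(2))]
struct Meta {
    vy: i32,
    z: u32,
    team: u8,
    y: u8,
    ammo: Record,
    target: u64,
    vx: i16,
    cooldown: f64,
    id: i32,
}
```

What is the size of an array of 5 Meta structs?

280

Record: uid at 0 (size 4, align 4) → ends 4; refcount at 4 (size 4, align 4) → ends 8; start_time at 8 (size 8, align 8) → ends 16; lock at 16 (size 4, align 4) → ends 20; tail pad 4 to reach multiple of 8; total 24 bytes, alignment 8
vy at 0 (size 4, align 2) → ends 4
z at 4 (size 4, align 2) → ends 8
team at 8 (size 1, align 1) → ends 9
y at 9 (size 1, align 1) → ends 10
ammo at 10 (size 24, align 2) → ends 34
target at 34 (size 8, align 2) → ends 42
vx at 42 (size 2, align 2) → ends 44
cooldown at 44 (size 8, align 2) → ends 52
id at 52 (size 4, align 2) → ends 56
total 56 bytes, alignment 2
array of 5: 5 × 56 = 280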